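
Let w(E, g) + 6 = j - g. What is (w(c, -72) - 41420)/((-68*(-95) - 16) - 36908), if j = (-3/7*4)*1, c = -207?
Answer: 144745/106624 ≈ 1.3575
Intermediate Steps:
j = -12/7 (j = (-3*⅐*4)*1 = -3/7*4*1 = -12/7*1 = -12/7 ≈ -1.7143)
w(E, g) = -54/7 - g (w(E, g) = -6 + (-12/7 - g) = -54/7 - g)
(w(c, -72) - 41420)/((-68*(-95) - 16) - 36908) = ((-54/7 - 1*(-72)) - 41420)/((-68*(-95) - 16) - 36908) = ((-54/7 + 72) - 41420)/((6460 - 16) - 36908) = (450/7 - 41420)/(6444 - 36908) = -289490/7/(-30464) = -289490/7*(-1/30464) = 144745/106624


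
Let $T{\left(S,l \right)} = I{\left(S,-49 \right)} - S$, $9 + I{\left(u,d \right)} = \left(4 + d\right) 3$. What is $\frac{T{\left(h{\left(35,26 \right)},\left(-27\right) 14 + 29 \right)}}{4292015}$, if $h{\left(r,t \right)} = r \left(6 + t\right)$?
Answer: $- \frac{1264}{4292015} \approx -0.0002945$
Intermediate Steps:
$I{\left(u,d \right)} = 3 + 3 d$ ($I{\left(u,d \right)} = -9 + \left(4 + d\right) 3 = -9 + \left(12 + 3 d\right) = 3 + 3 d$)
$T{\left(S,l \right)} = -144 - S$ ($T{\left(S,l \right)} = \left(3 + 3 \left(-49\right)\right) - S = \left(3 - 147\right) - S = -144 - S$)
$\frac{T{\left(h{\left(35,26 \right)},\left(-27\right) 14 + 29 \right)}}{4292015} = \frac{-144 - 35 \left(6 + 26\right)}{4292015} = \left(-144 - 35 \cdot 32\right) \frac{1}{4292015} = \left(-144 - 1120\right) \frac{1}{4292015} = \left(-1264\right) \frac{1}{4292015} = - \frac{1264}{4292015}$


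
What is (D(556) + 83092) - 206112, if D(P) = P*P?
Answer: 186116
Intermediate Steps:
D(P) = P**2
(D(556) + 83092) - 206112 = (556**2 + 83092) - 206112 = (309136 + 83092) - 206112 = 392228 - 206112 = 186116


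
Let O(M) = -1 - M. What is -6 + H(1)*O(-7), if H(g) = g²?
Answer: 0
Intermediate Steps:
-6 + H(1)*O(-7) = -6 + 1²*(-1 - 1*(-7)) = -6 + 1*(-1 + 7) = -6 + 1*6 = -6 + 6 = 0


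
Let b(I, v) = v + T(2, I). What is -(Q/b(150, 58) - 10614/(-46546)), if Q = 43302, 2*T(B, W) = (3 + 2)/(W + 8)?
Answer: -15169133627/20317329 ≈ -746.61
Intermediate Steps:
T(B, W) = 5/(2*(8 + W)) (T(B, W) = ((3 + 2)/(W + 8))/2 = (5/(8 + W))/2 = 5/(2*(8 + W)))
b(I, v) = v + 5/(2*(8 + I))
-(Q/b(150, 58) - 10614/(-46546)) = -(43302/(((5/2 + 58*(8 + 150))/(8 + 150))) - 10614/(-46546)) = -(43302/(((5/2 + 58*158)/158)) - 10614*(-1/46546)) = -(43302/(((5/2 + 9164)/158)) + 5307/23273) = -(43302/(((1/158)*(18333/2))) + 5307/23273) = -(43302/(18333/316) + 5307/23273) = -(43302*(316/18333) + 5307/23273) = -(651592/873 + 5307/23273) = -1*15169133627/20317329 = -15169133627/20317329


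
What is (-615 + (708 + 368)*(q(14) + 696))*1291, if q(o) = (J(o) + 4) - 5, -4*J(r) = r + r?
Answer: 954917843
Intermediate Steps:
J(r) = -r/2 (J(r) = -(r + r)/4 = -r/2)
q(o) = -1 - o/2 (q(o) = (-o/2 + 4) - 5 = (4 - o/2) - 5 = -1 - o/2)
(-615 + (708 + 368)*(q(14) + 696))*1291 = (-615 + (708 + 368)*((-1 - ½*14) + 696))*1291 = (-615 + 1076*((-1 - 7) + 696))*1291 = (-615 + 1076*(-8 + 696))*1291 = (-615 + 1076*688)*1291 = (-615 + 740288)*1291 = 739673*1291 = 954917843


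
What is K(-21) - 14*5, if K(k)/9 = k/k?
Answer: -61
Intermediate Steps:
K(k) = 9 (K(k) = 9*(k/k) = 9*1 = 9)
K(-21) - 14*5 = 9 - 14*5 = 9 - 70 = -61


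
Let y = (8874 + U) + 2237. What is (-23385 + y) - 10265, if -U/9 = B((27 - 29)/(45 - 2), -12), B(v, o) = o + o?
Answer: -22323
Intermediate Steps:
B(v, o) = 2*o
U = 216 (U = -18*(-12) = -9*(-24) = 216)
y = 11327 (y = (8874 + 216) + 2237 = 9090 + 2237 = 11327)
(-23385 + y) - 10265 = (-23385 + 11327) - 10265 = -12058 - 10265 = -22323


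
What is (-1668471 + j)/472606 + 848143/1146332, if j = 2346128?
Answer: 588828687391/270881690596 ≈ 2.1737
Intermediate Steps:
(-1668471 + j)/472606 + 848143/1146332 = (-1668471 + 2346128)/472606 + 848143/1146332 = 677657*(1/472606) + 848143*(1/1146332) = 677657/472606 + 848143/1146332 = 588828687391/270881690596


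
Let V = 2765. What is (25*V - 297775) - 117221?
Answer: -345871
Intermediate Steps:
(25*V - 297775) - 117221 = (25*2765 - 297775) - 117221 = (69125 - 297775) - 117221 = -228650 - 117221 = -345871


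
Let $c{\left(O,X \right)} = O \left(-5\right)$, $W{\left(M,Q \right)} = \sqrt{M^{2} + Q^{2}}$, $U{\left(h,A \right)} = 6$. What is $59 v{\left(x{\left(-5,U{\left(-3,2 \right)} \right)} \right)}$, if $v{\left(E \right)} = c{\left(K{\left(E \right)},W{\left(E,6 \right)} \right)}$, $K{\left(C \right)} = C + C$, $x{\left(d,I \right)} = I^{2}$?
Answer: $-21240$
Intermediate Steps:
$K{\left(C \right)} = 2 C$
$c{\left(O,X \right)} = - 5 O$
$v{\left(E \right)} = - 10 E$ ($v{\left(E \right)} = - 5 \cdot 2 E = - 10 E$)
$59 v{\left(x{\left(-5,U{\left(-3,2 \right)} \right)} \right)} = 59 \left(- 10 \cdot 6^{2}\right) = 59 \left(\left(-10\right) 36\right) = 59 \left(-360\right) = -21240$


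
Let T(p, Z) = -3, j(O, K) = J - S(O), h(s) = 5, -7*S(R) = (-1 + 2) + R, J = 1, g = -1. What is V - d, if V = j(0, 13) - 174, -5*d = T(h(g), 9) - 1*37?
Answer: -1266/7 ≈ -180.86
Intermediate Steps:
S(R) = -1/7 - R/7 (S(R) = -((-1 + 2) + R)/7 = -(1 + R)/7 = -1/7 - R/7)
j(O, K) = 8/7 + O/7 (j(O, K) = 1 - (-1/7 - O/7) = 1 + (1/7 + O/7) = 8/7 + O/7)
d = 8 (d = -(-3 - 1*37)/5 = -(-3 - 37)/5 = -1/5*(-40) = 8)
V = -1210/7 (V = (8/7 + (1/7)*0) - 174 = (8/7 + 0) - 174 = 8/7 - 174 = -1210/7 ≈ -172.86)
V - d = -1210/7 - 1*8 = -1210/7 - 8 = -1266/7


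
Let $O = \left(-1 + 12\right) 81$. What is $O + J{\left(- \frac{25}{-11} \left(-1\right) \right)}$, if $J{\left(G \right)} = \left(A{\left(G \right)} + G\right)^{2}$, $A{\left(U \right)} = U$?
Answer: $\frac{110311}{121} \approx 911.66$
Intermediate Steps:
$O = 891$ ($O = 11 \cdot 81 = 891$)
$J{\left(G \right)} = 4 G^{2}$ ($J{\left(G \right)} = \left(G + G\right)^{2} = \left(2 G\right)^{2} = 4 G^{2}$)
$O + J{\left(- \frac{25}{-11} \left(-1\right) \right)} = 891 + 4 \left(- \frac{25}{-11} \left(-1\right)\right)^{2} = 891 + 4 \left(\left(-25\right) \left(- \frac{1}{11}\right) \left(-1\right)\right)^{2} = 891 + 4 \left(\frac{25}{11} \left(-1\right)\right)^{2} = 891 + 4 \left(- \frac{25}{11}\right)^{2} = 891 + 4 \cdot \frac{625}{121} = 891 + \frac{2500}{121} = \frac{110311}{121}$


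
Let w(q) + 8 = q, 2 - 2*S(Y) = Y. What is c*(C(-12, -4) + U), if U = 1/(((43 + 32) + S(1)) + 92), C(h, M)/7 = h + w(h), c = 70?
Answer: -1050532/67 ≈ -15680.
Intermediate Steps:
S(Y) = 1 - Y/2
w(q) = -8 + q
C(h, M) = -56 + 14*h (C(h, M) = 7*(h + (-8 + h)) = 7*(-8 + 2*h) = -56 + 14*h)
U = 2/335 (U = 1/(((43 + 32) + (1 - 1/2*1)) + 92) = 1/((75 + (1 - 1/2)) + 92) = 1/((75 + 1/2) + 92) = 1/(151/2 + 92) = 1/(335/2) = 2/335 ≈ 0.0059702)
c*(C(-12, -4) + U) = 70*((-56 + 14*(-12)) + 2/335) = 70*((-56 - 168) + 2/335) = 70*(-224 + 2/335) = 70*(-75038/335) = -1050532/67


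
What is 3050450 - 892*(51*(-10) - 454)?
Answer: 3910338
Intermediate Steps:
3050450 - 892*(51*(-10) - 454) = 3050450 - 892*(-510 - 454) = 3050450 - 892*(-964) = 3050450 - 1*(-859888) = 3050450 + 859888 = 3910338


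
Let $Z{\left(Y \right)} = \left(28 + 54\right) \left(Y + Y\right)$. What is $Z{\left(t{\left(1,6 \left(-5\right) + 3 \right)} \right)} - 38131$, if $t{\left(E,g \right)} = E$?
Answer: $-37967$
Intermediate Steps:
$Z{\left(Y \right)} = 164 Y$ ($Z{\left(Y \right)} = 82 \cdot 2 Y = 164 Y$)
$Z{\left(t{\left(1,6 \left(-5\right) + 3 \right)} \right)} - 38131 = 164 \cdot 1 - 38131 = 164 - 38131 = -37967$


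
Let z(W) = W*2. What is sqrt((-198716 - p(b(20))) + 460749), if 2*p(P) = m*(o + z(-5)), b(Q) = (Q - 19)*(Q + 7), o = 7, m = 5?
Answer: sqrt(1048162)/2 ≈ 511.90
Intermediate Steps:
z(W) = 2*W
b(Q) = (-19 + Q)*(7 + Q)
p(P) = -15/2 (p(P) = (5*(7 + 2*(-5)))/2 = (5*(7 - 10))/2 = (5*(-3))/2 = (1/2)*(-15) = -15/2)
sqrt((-198716 - p(b(20))) + 460749) = sqrt((-198716 - 1*(-15/2)) + 460749) = sqrt((-198716 + 15/2) + 460749) = sqrt(-397417/2 + 460749) = sqrt(524081/2) = sqrt(1048162)/2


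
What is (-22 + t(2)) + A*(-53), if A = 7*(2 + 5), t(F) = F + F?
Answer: -2615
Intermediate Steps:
t(F) = 2*F
A = 49 (A = 7*7 = 49)
(-22 + t(2)) + A*(-53) = (-22 + 2*2) + 49*(-53) = (-22 + 4) - 2597 = -18 - 2597 = -2615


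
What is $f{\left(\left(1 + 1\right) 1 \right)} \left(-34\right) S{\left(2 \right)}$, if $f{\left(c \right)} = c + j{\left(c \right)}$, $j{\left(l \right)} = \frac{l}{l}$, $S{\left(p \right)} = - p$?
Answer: $204$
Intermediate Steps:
$j{\left(l \right)} = 1$
$f{\left(c \right)} = 1 + c$ ($f{\left(c \right)} = c + 1 = 1 + c$)
$f{\left(\left(1 + 1\right) 1 \right)} \left(-34\right) S{\left(2 \right)} = \left(1 + \left(1 + 1\right) 1\right) \left(-34\right) \left(\left(-1\right) 2\right) = \left(1 + 2 \cdot 1\right) \left(-34\right) \left(-2\right) = \left(1 + 2\right) \left(-34\right) \left(-2\right) = 3 \left(-34\right) \left(-2\right) = \left(-102\right) \left(-2\right) = 204$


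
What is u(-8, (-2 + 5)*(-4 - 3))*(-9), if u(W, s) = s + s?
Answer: 378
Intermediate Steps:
u(W, s) = 2*s
u(-8, (-2 + 5)*(-4 - 3))*(-9) = (2*((-2 + 5)*(-4 - 3)))*(-9) = (2*(3*(-7)))*(-9) = (2*(-21))*(-9) = -42*(-9) = 378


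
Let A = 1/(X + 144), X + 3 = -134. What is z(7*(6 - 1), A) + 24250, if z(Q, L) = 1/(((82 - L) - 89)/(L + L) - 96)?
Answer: 2934249/121 ≈ 24250.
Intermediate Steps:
X = -137 (X = -3 - 134 = -137)
A = ⅐ (A = 1/(-137 + 144) = 1/7 = ⅐ ≈ 0.14286)
z(Q, L) = 1/(-96 + (-7 - L)/(2*L)) (z(Q, L) = 1/((-7 - L)/((2*L)) - 96) = 1/((-7 - L)*(1/(2*L)) - 96) = 1/((-7 - L)/(2*L) - 96) = 1/(-96 + (-7 - L)/(2*L)))
z(7*(6 - 1), A) + 24250 = -2*⅐/(7 + 193*(⅐)) + 24250 = -2*⅐/(7 + 193/7) + 24250 = -2*⅐/242/7 + 24250 = -2*⅐*7/242 + 24250 = -1/121 + 24250 = 2934249/121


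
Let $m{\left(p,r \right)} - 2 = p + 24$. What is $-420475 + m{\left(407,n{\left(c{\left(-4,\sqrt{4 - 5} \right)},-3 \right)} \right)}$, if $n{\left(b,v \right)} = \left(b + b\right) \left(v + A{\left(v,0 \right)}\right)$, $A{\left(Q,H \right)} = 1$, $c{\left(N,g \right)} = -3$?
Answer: $-420042$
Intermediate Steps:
$n{\left(b,v \right)} = 2 b \left(1 + v\right)$ ($n{\left(b,v \right)} = \left(b + b\right) \left(v + 1\right) = 2 b \left(1 + v\right)$)
$m{\left(p,r \right)} = 26 + p$ ($m{\left(p,r \right)} = 2 + \left(p + 24\right) = 2 + \left(24 + p\right) = 26 + p$)
$-420475 + m{\left(407,n{\left(c{\left(-4,\sqrt{4 - 5} \right)},-3 \right)} \right)} = -420475 + \left(26 + 407\right) = -420475 + 433 = -420042$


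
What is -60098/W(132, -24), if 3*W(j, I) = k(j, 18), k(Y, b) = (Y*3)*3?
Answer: -30049/198 ≈ -151.76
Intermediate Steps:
k(Y, b) = 9*Y (k(Y, b) = (3*Y)*3 = 9*Y)
W(j, I) = 3*j (W(j, I) = (9*j)/3 = 3*j)
-60098/W(132, -24) = -60098/(3*132) = -60098/396 = -60098*1/396 = -30049/198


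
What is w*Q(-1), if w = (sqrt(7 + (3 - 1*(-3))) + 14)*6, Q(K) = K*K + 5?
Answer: 504 + 36*sqrt(13) ≈ 633.80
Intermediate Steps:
Q(K) = 5 + K**2 (Q(K) = K**2 + 5 = 5 + K**2)
w = 84 + 6*sqrt(13) (w = (sqrt(7 + (3 + 3)) + 14)*6 = (sqrt(7 + 6) + 14)*6 = (sqrt(13) + 14)*6 = (14 + sqrt(13))*6 = 84 + 6*sqrt(13) ≈ 105.63)
w*Q(-1) = (84 + 6*sqrt(13))*(5 + (-1)**2) = (84 + 6*sqrt(13))*(5 + 1) = (84 + 6*sqrt(13))*6 = 504 + 36*sqrt(13)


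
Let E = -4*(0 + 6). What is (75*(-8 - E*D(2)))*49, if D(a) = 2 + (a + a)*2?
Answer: 852600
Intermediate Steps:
D(a) = 2 + 4*a (D(a) = 2 + (2*a)*2 = 2 + 4*a)
E = -24 (E = -4*6 = -24)
(75*(-8 - E*D(2)))*49 = (75*(-8 - (-24)*(2 + 4*2)))*49 = (75*(-8 - (-24)*(2 + 8)))*49 = (75*(-8 - (-24)*10))*49 = (75*(-8 - 1*(-240)))*49 = (75*(-8 + 240))*49 = (75*232)*49 = 17400*49 = 852600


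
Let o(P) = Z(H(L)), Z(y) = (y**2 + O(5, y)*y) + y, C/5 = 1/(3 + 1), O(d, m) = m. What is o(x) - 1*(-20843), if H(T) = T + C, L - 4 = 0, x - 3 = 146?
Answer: 167227/8 ≈ 20903.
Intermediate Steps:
C = 5/4 (C = 5/(3 + 1) = 5/4 ≈ 1.2500)
x = 149 (x = 3 + 146 = 149)
L = 4 (L = 4 + 0 = 4)
H(T) = 5/4 + T (H(T) = T + 5/4 = 5/4 + T)
Z(y) = y + 2*y**2 (Z(y) = (y**2 + y*y) + y = (y**2 + y**2) + y = 2*y**2 + y = y + 2*y**2)
o(P) = 483/8 (o(P) = (5/4 + 4)*(1 + 2*(5/4 + 4)) = 21*(1 + 2*(21/4))/4 = 21*(1 + 21/2)/4 = (21/4)*(23/2) = 483/8)
o(x) - 1*(-20843) = 483/8 - 1*(-20843) = 483/8 + 20843 = 167227/8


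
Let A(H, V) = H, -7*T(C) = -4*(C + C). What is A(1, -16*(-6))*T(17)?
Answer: 136/7 ≈ 19.429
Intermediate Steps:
T(C) = 8*C/7 (T(C) = -(-4)*(C + C)/7 = -(-4)*2*C/7 = -(-8)*C/7 = 8*C/7)
A(1, -16*(-6))*T(17) = 1*((8/7)*17) = 1*(136/7) = 136/7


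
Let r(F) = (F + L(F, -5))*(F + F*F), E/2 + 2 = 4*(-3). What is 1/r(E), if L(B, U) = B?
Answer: -1/42336 ≈ -2.3621e-5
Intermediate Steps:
E = -28 (E = -4 + 2*(4*(-3)) = -4 + 2*(-12) = -4 - 24 = -28)
r(F) = 2*F*(F + F²) (r(F) = (F + F)*(F + F*F) = (2*F)*(F + F²) = 2*F*(F + F²))
1/r(E) = 1/(2*(-28)²*(1 - 28)) = 1/(2*784*(-27)) = 1/(-42336) = -1/42336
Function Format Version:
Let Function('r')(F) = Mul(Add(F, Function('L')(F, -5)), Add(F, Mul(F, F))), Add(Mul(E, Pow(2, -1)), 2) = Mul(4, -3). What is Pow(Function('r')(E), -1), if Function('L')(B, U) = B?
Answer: Rational(-1, 42336) ≈ -2.3621e-5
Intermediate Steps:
E = -28 (E = Add(-4, Mul(2, Mul(4, -3))) = Add(-4, Mul(2, -12)) = Add(-4, -24) = -28)
Function('r')(F) = Mul(2, F, Add(F, Pow(F, 2))) (Function('r')(F) = Mul(Add(F, F), Add(F, Mul(F, F))) = Mul(Mul(2, F), Add(F, Pow(F, 2))) = Mul(2, F, Add(F, Pow(F, 2))))
Pow(Function('r')(E), -1) = Pow(Mul(2, Pow(-28, 2), Add(1, -28)), -1) = Pow(Mul(2, 784, -27), -1) = Pow(-42336, -1) = Rational(-1, 42336)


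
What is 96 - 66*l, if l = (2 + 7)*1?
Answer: -498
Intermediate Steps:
l = 9 (l = 9*1 = 9)
96 - 66*l = 96 - 66*9 = 96 - 594 = -498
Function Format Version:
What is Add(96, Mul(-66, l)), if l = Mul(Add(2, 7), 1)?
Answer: -498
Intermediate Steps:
l = 9 (l = Mul(9, 1) = 9)
Add(96, Mul(-66, l)) = Add(96, Mul(-66, 9)) = Add(96, -594) = -498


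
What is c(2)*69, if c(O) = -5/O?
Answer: -345/2 ≈ -172.50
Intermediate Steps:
c(2)*69 = -5/2*69 = -345/2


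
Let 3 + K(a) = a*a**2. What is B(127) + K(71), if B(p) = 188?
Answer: 358096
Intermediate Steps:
K(a) = -3 + a**3 (K(a) = -3 + a*a**2 = -3 + a**3)
B(127) + K(71) = 188 + (-3 + 71**3) = 188 + (-3 + 357911) = 188 + 357908 = 358096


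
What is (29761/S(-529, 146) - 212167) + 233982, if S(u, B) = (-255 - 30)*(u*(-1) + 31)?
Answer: 3481644239/159600 ≈ 21815.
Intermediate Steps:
S(u, B) = -8835 + 285*u (S(u, B) = -285*(-u + 31) = -285*(31 - u) = -8835 + 285*u)
(29761/S(-529, 146) - 212167) + 233982 = (29761/(-8835 + 285*(-529)) - 212167) + 233982 = (29761/(-8835 - 150765) - 212167) + 233982 = (29761/(-159600) - 212167) + 233982 = (29761*(-1/159600) - 212167) + 233982 = (-29761/159600 - 212167) + 233982 = -33861882961/159600 + 233982 = 3481644239/159600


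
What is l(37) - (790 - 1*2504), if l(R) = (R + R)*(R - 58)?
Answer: 160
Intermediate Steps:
l(R) = 2*R*(-58 + R) (l(R) = (2*R)*(-58 + R) = 2*R*(-58 + R))
l(37) - (790 - 1*2504) = 2*37*(-58 + 37) - (790 - 1*2504) = 2*37*(-21) - (790 - 2504) = -1554 - 1*(-1714) = -1554 + 1714 = 160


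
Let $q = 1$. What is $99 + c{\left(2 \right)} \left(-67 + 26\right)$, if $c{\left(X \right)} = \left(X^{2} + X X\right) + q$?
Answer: $-270$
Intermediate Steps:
$c{\left(X \right)} = 1 + 2 X^{2}$ ($c{\left(X \right)} = \left(X^{2} + X X\right) + 1 = \left(X^{2} + X^{2}\right) + 1 = 2 X^{2} + 1 = 1 + 2 X^{2}$)
$99 + c{\left(2 \right)} \left(-67 + 26\right) = 99 + \left(1 + 2 \cdot 2^{2}\right) \left(-67 + 26\right) = 99 + \left(1 + 2 \cdot 4\right) \left(-41\right) = 99 + \left(1 + 8\right) \left(-41\right) = 99 + 9 \left(-41\right) = 99 - 369 = -270$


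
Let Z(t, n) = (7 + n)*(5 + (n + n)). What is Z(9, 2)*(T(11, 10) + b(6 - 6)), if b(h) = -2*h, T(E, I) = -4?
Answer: -324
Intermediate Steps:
Z(t, n) = (5 + 2*n)*(7 + n) (Z(t, n) = (7 + n)*(5 + 2*n) = (5 + 2*n)*(7 + n))
Z(9, 2)*(T(11, 10) + b(6 - 6)) = (35 + 2*2² + 19*2)*(-4 - 2*(6 - 6)) = (35 + 2*4 + 38)*(-4 - 2*0) = (35 + 8 + 38)*(-4 + 0) = 81*(-4) = -324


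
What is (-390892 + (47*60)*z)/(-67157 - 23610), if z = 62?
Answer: 216052/90767 ≈ 2.3803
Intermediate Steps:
(-390892 + (47*60)*z)/(-67157 - 23610) = (-390892 + (47*60)*62)/(-67157 - 23610) = (-390892 + 2820*62)/(-90767) = (-390892 + 174840)*(-1/90767) = -216052*(-1/90767) = 216052/90767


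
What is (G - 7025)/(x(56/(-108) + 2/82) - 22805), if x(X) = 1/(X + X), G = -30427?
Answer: 40972488/24949777 ≈ 1.6422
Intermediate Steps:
x(X) = 1/(2*X)
(G - 7025)/(x(56/(-108) + 2/82) - 22805) = (-30427 - 7025)/(1/(2*(56/(-108) + 2/82)) - 22805) = -37452/(1/(2*(56*(-1/108) + 2*(1/82))) - 22805) = -37452/(1/(2*(-14/27 + 1/41)) - 22805) = -37452/(1/(2*(-547/1107)) - 22805) = -37452/((½)*(-1107/547) - 22805) = -37452/(-1107/1094 - 22805) = -37452/(-24949777/1094) = -37452*(-1094/24949777) = 40972488/24949777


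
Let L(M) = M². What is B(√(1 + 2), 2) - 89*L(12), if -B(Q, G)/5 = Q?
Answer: -12816 - 5*√3 ≈ -12825.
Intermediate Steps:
B(Q, G) = -5*Q
B(√(1 + 2), 2) - 89*L(12) = -5*√(1 + 2) - 89*12² = -5*√3 - 89*144 = -5*√3 - 12816 = -12816 - 5*√3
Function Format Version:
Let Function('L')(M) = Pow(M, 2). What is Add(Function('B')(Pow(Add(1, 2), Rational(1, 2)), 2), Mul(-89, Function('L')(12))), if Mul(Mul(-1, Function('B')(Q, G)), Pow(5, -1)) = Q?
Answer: Add(-12816, Mul(-5, Pow(3, Rational(1, 2)))) ≈ -12825.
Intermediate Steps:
Function('B')(Q, G) = Mul(-5, Q)
Add(Function('B')(Pow(Add(1, 2), Rational(1, 2)), 2), Mul(-89, Function('L')(12))) = Add(Mul(-5, Pow(Add(1, 2), Rational(1, 2))), Mul(-89, Pow(12, 2))) = Add(Mul(-5, Pow(3, Rational(1, 2))), Mul(-89, 144)) = Add(Mul(-5, Pow(3, Rational(1, 2))), -12816) = Add(-12816, Mul(-5, Pow(3, Rational(1, 2))))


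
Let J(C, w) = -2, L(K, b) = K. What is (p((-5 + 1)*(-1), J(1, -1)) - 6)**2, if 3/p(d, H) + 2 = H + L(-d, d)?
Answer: 2601/64 ≈ 40.641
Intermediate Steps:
p(d, H) = 3/(-2 + H - d) (p(d, H) = 3/(-2 + (H - d)) = 3/(-2 + H - d))
(p((-5 + 1)*(-1), J(1, -1)) - 6)**2 = (-3/(2 + (-5 + 1)*(-1) - 1*(-2)) - 6)**2 = (-3/(2 - 4*(-1) + 2) - 6)**2 = (-3/(2 + 4 + 2) - 6)**2 = (-3/8 - 6)**2 = (-51/8)**2 = 2601/64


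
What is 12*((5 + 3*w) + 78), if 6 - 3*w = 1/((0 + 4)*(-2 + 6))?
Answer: 4269/4 ≈ 1067.3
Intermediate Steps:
w = 95/48 (w = 2 - 1/((0 + 4)*(-2 + 6))/3 = 2 - 1/(3*(4*4)) = 2 - ⅓/16 = 2 - ⅓*1/16 = 2 - 1/48 = 95/48 ≈ 1.9792)
12*((5 + 3*w) + 78) = 12*((5 + 3*(95/48)) + 78) = 12*((5 + 95/16) + 78) = 12*(175/16 + 78) = 12*(1423/16) = 4269/4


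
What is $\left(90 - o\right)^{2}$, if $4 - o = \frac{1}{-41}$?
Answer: $\frac{12425625}{1681} \approx 7391.8$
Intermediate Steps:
$o = \frac{165}{41}$ ($o = 4 - \frac{1}{-41} = 4 - - \frac{1}{41} = 4 + \frac{1}{41} = \frac{165}{41} \approx 4.0244$)
$\left(90 - o\right)^{2} = \left(90 - \frac{165}{41}\right)^{2} = \left(\frac{3525}{41}\right)^{2} = \frac{12425625}{1681}$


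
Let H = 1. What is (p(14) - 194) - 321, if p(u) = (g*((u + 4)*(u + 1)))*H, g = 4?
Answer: 565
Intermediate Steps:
p(u) = 4*(1 + u)*(4 + u) (p(u) = (4*((u + 4)*(u + 1)))*1 = (4*((4 + u)*(1 + u)))*1 = (4*((1 + u)*(4 + u)))*1 = (4*(1 + u)*(4 + u))*1 = 4*(1 + u)*(4 + u))
(p(14) - 194) - 321 = ((16 + 4*14² + 20*14) - 194) - 321 = ((16 + 4*196 + 280) - 194) - 321 = ((16 + 784 + 280) - 194) - 321 = (1080 - 194) - 321 = 886 - 321 = 565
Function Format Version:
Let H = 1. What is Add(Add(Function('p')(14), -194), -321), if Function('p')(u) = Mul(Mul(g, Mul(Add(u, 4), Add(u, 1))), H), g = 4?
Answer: 565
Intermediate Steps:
Function('p')(u) = Mul(4, Add(1, u), Add(4, u)) (Function('p')(u) = Mul(Mul(4, Mul(Add(u, 4), Add(u, 1))), 1) = Mul(Mul(4, Mul(Add(4, u), Add(1, u))), 1) = Mul(Mul(4, Mul(Add(1, u), Add(4, u))), 1) = Mul(Mul(4, Add(1, u), Add(4, u)), 1) = Mul(4, Add(1, u), Add(4, u)))
Add(Add(Function('p')(14), -194), -321) = Add(Add(Add(16, Mul(4, Pow(14, 2)), Mul(20, 14)), -194), -321) = Add(Add(Add(16, Mul(4, 196), 280), -194), -321) = Add(Add(Add(16, 784, 280), -194), -321) = Add(Add(1080, -194), -321) = Add(886, -321) = 565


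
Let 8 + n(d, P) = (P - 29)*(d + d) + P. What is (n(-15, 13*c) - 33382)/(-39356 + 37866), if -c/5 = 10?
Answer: 1367/149 ≈ 9.1745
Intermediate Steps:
c = -50 (c = -5*10 = -50)
n(d, P) = -8 + P + 2*d*(-29 + P) (n(d, P) = -8 + ((P - 29)*(d + d) + P) = -8 + ((-29 + P)*(2*d) + P) = -8 + (2*d*(-29 + P) + P) = -8 + (P + 2*d*(-29 + P)) = -8 + P + 2*d*(-29 + P))
(n(-15, 13*c) - 33382)/(-39356 + 37866) = ((-8 + 13*(-50) - 58*(-15) + 2*(13*(-50))*(-15)) - 33382)/(-39356 + 37866) = ((-8 - 650 + 870 + 2*(-650)*(-15)) - 33382)/(-1490) = ((-8 - 650 + 870 + 19500) - 33382)*(-1/1490) = (19712 - 33382)*(-1/1490) = -13670*(-1/1490) = 1367/149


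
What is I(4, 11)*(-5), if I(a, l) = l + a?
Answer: -75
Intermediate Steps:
I(a, l) = a + l
I(4, 11)*(-5) = (4 + 11)*(-5) = 15*(-5) = -75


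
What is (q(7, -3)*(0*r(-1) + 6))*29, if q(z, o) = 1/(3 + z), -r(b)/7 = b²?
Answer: 87/5 ≈ 17.400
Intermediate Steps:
r(b) = -7*b²
(q(7, -3)*(0*r(-1) + 6))*29 = ((0*(-7*(-1)²) + 6)/(3 + 7))*29 = ((0*(-7*1) + 6)/10)*29 = ((0*(-7) + 6)/10)*29 = ((0 + 6)/10)*29 = ((⅒)*6)*29 = (⅗)*29 = 87/5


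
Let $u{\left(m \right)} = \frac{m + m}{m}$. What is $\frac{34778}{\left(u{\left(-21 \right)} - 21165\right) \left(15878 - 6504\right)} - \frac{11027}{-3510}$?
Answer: $\frac{1093717912097}{348160343310} \approx 3.1414$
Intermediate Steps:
$u{\left(m \right)} = 2$ ($u{\left(m \right)} = \frac{2 m}{m} = 2$)
$\frac{34778}{\left(u{\left(-21 \right)} - 21165\right) \left(15878 - 6504\right)} - \frac{11027}{-3510} = \frac{34778}{\left(2 - 21165\right) \left(15878 - 6504\right)} - \frac{11027}{-3510} = \frac{34778}{\left(-21163\right) 9374} - - \frac{11027}{3510} = \frac{34778}{-198381962} + \frac{11027}{3510} = 34778 \left(- \frac{1}{198381962}\right) + \frac{11027}{3510} = - \frac{17389}{99190981} + \frac{11027}{3510} = \frac{1093717912097}{348160343310}$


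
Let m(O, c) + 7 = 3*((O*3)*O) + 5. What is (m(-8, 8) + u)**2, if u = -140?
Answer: 188356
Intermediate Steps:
m(O, c) = -2 + 9*O**2 (m(O, c) = -7 + (3*((O*3)*O) + 5) = -7 + (3*((3*O)*O) + 5) = -7 + (3*(3*O**2) + 5) = -7 + (9*O**2 + 5) = -7 + (5 + 9*O**2) = -2 + 9*O**2)
(m(-8, 8) + u)**2 = ((-2 + 9*(-8)**2) - 140)**2 = ((-2 + 9*64) - 140)**2 = ((-2 + 576) - 140)**2 = (574 - 140)**2 = 434**2 = 188356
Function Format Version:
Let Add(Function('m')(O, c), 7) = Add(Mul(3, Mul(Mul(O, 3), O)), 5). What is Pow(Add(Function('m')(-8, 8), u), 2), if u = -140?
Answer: 188356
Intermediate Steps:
Function('m')(O, c) = Add(-2, Mul(9, Pow(O, 2))) (Function('m')(O, c) = Add(-7, Add(Mul(3, Mul(Mul(O, 3), O)), 5)) = Add(-7, Add(Mul(3, Mul(Mul(3, O), O)), 5)) = Add(-7, Add(Mul(3, Mul(3, Pow(O, 2))), 5)) = Add(-7, Add(Mul(9, Pow(O, 2)), 5)) = Add(-7, Add(5, Mul(9, Pow(O, 2)))) = Add(-2, Mul(9, Pow(O, 2))))
Pow(Add(Function('m')(-8, 8), u), 2) = Pow(Add(Add(-2, Mul(9, Pow(-8, 2))), -140), 2) = Pow(Add(Add(-2, Mul(9, 64)), -140), 2) = Pow(Add(Add(-2, 576), -140), 2) = Pow(Add(574, -140), 2) = Pow(434, 2) = 188356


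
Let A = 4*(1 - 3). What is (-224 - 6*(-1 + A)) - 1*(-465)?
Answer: 295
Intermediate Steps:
A = -8 (A = 4*(-2) = -8)
(-224 - 6*(-1 + A)) - 1*(-465) = (-224 - 6*(-1 - 8)) - 1*(-465) = (-224 - 6*(-9)) + 465 = (-224 - 1*(-54)) + 465 = (-224 + 54) + 465 = -170 + 465 = 295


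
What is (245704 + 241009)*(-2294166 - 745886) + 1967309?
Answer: -1479630861767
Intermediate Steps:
(245704 + 241009)*(-2294166 - 745886) + 1967309 = 486713*(-3040052) + 1967309 = -1479632829076 + 1967309 = -1479630861767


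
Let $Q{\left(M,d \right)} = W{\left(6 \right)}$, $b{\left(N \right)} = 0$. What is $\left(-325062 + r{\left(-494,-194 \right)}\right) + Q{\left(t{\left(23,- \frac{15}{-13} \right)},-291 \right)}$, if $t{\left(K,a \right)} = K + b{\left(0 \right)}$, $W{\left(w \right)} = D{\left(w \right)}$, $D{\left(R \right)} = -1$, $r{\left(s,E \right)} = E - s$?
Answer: $-324763$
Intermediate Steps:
$W{\left(w \right)} = -1$
$t{\left(K,a \right)} = K$ ($t{\left(K,a \right)} = K + 0 = K$)
$Q{\left(M,d \right)} = -1$
$\left(-325062 + r{\left(-494,-194 \right)}\right) + Q{\left(t{\left(23,- \frac{15}{-13} \right)},-291 \right)} = \left(-325062 - -300\right) - 1 = \left(-325062 + \left(-194 + 494\right)\right) - 1 = \left(-325062 + 300\right) - 1 = -324762 - 1 = -324763$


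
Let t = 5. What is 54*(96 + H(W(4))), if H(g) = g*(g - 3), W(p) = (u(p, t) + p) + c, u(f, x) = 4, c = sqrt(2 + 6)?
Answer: 7776 + 1404*sqrt(2) ≈ 9761.6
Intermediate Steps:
c = 2*sqrt(2) (c = sqrt(8) = 2*sqrt(2) ≈ 2.8284)
W(p) = 4 + p + 2*sqrt(2) (W(p) = (4 + p) + 2*sqrt(2) = 4 + p + 2*sqrt(2))
H(g) = g*(-3 + g)
54*(96 + H(W(4))) = 54*(96 + (4 + 4 + 2*sqrt(2))*(-3 + (4 + 4 + 2*sqrt(2)))) = 54*(96 + (8 + 2*sqrt(2))*(-3 + (8 + 2*sqrt(2)))) = 54*(96 + (8 + 2*sqrt(2))*(5 + 2*sqrt(2))) = 54*(96 + (5 + 2*sqrt(2))*(8 + 2*sqrt(2))) = 5184 + 54*(5 + 2*sqrt(2))*(8 + 2*sqrt(2))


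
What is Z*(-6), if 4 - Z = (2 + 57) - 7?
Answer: 288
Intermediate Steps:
Z = -48 (Z = 4 - ((2 + 57) - 7) = 4 - (59 - 7) = 4 - 1*52 = 4 - 52 = -48)
Z*(-6) = -48*(-6) = 288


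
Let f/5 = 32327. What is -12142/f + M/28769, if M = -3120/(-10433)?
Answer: -280298484118/3731865894415 ≈ -0.075109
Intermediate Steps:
f = 161635 (f = 5*32327 = 161635)
M = 3120/10433 (M = -3120*(-1/10433) = 3120/10433 ≈ 0.29905)
-12142/f + M/28769 = -12142/161635 + (3120/10433)/28769 = -12142*1/161635 + (3120/10433)*(1/28769) = -12142/161635 + 240/23088229 = -280298484118/3731865894415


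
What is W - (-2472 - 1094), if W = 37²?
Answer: 4935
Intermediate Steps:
W = 1369
W - (-2472 - 1094) = 1369 - (-2472 - 1094) = 1369 - 1*(-3566) = 1369 + 3566 = 4935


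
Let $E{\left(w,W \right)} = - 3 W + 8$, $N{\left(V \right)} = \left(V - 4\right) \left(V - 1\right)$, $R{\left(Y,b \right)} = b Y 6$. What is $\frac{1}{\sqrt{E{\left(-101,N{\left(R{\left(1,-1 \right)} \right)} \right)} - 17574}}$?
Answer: $- \frac{i \sqrt{1111}}{4444} \approx - 0.0075004 i$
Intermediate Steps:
$R{\left(Y,b \right)} = 6 Y b$ ($R{\left(Y,b \right)} = Y b 6 = 6 Y b$)
$N{\left(V \right)} = \left(-1 + V\right) \left(-4 + V\right)$ ($N{\left(V \right)} = \left(-4 + V\right) \left(-1 + V\right) = \left(-1 + V\right) \left(-4 + V\right)$)
$E{\left(w,W \right)} = 8 - 3 W$
$\frac{1}{\sqrt{E{\left(-101,N{\left(R{\left(1,-1 \right)} \right)} \right)} - 17574}} = \frac{1}{\sqrt{\left(8 - 3 \left(4 + \left(6 \cdot 1 \left(-1\right)\right)^{2} - 5 \cdot 6 \cdot 1 \left(-1\right)\right)\right) - 17574}} = \frac{1}{\sqrt{\left(8 - 3 \left(4 + \left(-6\right)^{2} - -30\right)\right) - 17574}} = \frac{1}{\sqrt{\left(8 - 3 \left(4 + 36 + 30\right)\right) - 17574}} = \frac{1}{\sqrt{\left(8 - 210\right) - 17574}} = \frac{1}{\sqrt{-202 - 17574}} = \frac{1}{\sqrt{-17776}} = \frac{1}{4 i \sqrt{1111}} = - \frac{i \sqrt{1111}}{4444}$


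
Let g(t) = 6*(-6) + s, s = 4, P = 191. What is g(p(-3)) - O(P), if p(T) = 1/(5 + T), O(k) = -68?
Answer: 36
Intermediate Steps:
g(t) = -32 (g(t) = 6*(-6) + 4 = -36 + 4 = -32)
g(p(-3)) - O(P) = -32 - 1*(-68) = -32 + 68 = 36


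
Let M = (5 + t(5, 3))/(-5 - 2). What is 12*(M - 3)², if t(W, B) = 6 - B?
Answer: 10092/49 ≈ 205.96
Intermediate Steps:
M = -8/7 (M = (5 + (6 - 1*3))/(-5 - 2) = (5 + (6 - 3))/(-7) = (5 + 3)*(-⅐) = 8*(-⅐) = -8/7 ≈ -1.1429)
12*(M - 3)² = 12*(-8/7 - 3)² = 12*(-29/7)² = 12*(841/49) = 10092/49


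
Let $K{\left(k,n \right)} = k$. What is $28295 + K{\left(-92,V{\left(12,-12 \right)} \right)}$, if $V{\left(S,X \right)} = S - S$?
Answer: $28203$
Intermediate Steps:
$V{\left(S,X \right)} = 0$
$28295 + K{\left(-92,V{\left(12,-12 \right)} \right)} = 28295 - 92 = 28203$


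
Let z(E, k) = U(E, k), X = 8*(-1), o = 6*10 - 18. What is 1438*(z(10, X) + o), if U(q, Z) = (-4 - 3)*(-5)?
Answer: 110726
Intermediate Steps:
U(q, Z) = 35 (U(q, Z) = -7*(-5) = 35)
o = 42 (o = 60 - 18 = 42)
X = -8
z(E, k) = 35
1438*(z(10, X) + o) = 1438*(35 + 42) = 1438*77 = 110726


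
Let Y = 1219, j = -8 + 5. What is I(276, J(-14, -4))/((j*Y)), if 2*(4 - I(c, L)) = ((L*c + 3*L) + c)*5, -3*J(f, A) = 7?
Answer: -1883/7314 ≈ -0.25745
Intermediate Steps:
j = -3
J(f, A) = -7/3 (J(f, A) = -⅓*7 = -7/3)
I(c, L) = 4 - 15*L/2 - 5*c/2 - 5*L*c/2 (I(c, L) = 4 - ((L*c + 3*L) + c)*5/2 = 4 - ((3*L + L*c) + c)*5/2 = 4 - (c + 3*L + L*c)*5/2 = 4 - (5*c + 15*L + 5*L*c)/2 = 4 + (-15*L/2 - 5*c/2 - 5*L*c/2) = 4 - 15*L/2 - 5*c/2 - 5*L*c/2)
I(276, J(-14, -4))/((j*Y)) = (4 - 15/2*(-7/3) - 5/2*276 - 5/2*(-7/3)*276)/((-3*1219)) = (4 + 35/2 - 690 + 1610)/(-3657) = (1883/2)*(-1/3657) = -1883/7314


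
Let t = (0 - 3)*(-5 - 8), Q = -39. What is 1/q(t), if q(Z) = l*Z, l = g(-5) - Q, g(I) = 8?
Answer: 1/1833 ≈ 0.00054555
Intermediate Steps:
l = 47 (l = 8 - 1*(-39) = 8 + 39 = 47)
t = 39 (t = -3*(-13) = 39)
q(Z) = 47*Z
1/q(t) = 1/(47*39) = 1/1833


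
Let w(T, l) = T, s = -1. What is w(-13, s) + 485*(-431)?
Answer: -209048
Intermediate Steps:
w(-13, s) + 485*(-431) = -13 + 485*(-431) = -13 - 209035 = -209048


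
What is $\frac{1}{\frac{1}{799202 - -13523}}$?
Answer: $812725$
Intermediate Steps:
$\frac{1}{\frac{1}{799202 - -13523}} = \frac{1}{\frac{1}{799202 + \left(\left(-60628 + 154933\right) - 80782\right)}} = \frac{1}{\frac{1}{799202 + \left(94305 - 80782\right)}} = \frac{1}{\frac{1}{799202 + 13523}} = \frac{1}{\frac{1}{812725}} = 812725$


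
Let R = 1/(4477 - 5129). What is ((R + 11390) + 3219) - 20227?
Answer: -3662937/652 ≈ -5618.0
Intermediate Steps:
R = -1/652 (R = 1/(-652) = -1/652 ≈ -0.0015337)
((R + 11390) + 3219) - 20227 = ((-1/652 + 11390) + 3219) - 20227 = (7426279/652 + 3219) - 20227 = 9525067/652 - 20227 = -3662937/652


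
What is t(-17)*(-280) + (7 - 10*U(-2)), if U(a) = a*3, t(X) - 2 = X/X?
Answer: -773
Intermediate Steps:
t(X) = 3 (t(X) = 2 + X/X = 2 + 1 = 3)
U(a) = 3*a
t(-17)*(-280) + (7 - 10*U(-2)) = 3*(-280) + (7 - 30*(-2)) = -840 + (7 - 10*(-6)) = -840 + (7 + 60) = -840 + 67 = -773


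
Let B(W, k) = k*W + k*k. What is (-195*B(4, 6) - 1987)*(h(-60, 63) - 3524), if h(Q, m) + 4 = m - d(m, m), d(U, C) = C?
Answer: 48287736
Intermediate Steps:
B(W, k) = k**2 + W*k (B(W, k) = W*k + k**2 = k**2 + W*k)
h(Q, m) = -4 (h(Q, m) = -4 + (m - m) = -4 + 0 = -4)
(-195*B(4, 6) - 1987)*(h(-60, 63) - 3524) = (-1170*(4 + 6) - 1987)*(-4 - 3524) = (-1170*10 - 1987)*(-3528) = (-195*60 - 1987)*(-3528) = (-11700 - 1987)*(-3528) = -13687*(-3528) = 48287736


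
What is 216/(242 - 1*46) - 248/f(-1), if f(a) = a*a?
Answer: -12098/49 ≈ -246.90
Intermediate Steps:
f(a) = a²
216/(242 - 1*46) - 248/f(-1) = 216/(242 - 1*46) - 248/((-1)²) = 216/(242 - 46) - 248/1 = 216/196 - 248*1 = 216*(1/196) - 248 = 54/49 - 248 = -12098/49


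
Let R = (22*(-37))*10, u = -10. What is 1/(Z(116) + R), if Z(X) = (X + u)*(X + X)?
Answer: 1/16452 ≈ 6.0783e-5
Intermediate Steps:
Z(X) = 2*X*(-10 + X) (Z(X) = (X - 10)*(X + X) = (-10 + X)*(2*X) = 2*X*(-10 + X))
R = -8140 (R = -814*10 = -8140)
1/(Z(116) + R) = 1/(2*116*(-10 + 116) - 8140) = 1/(2*116*106 - 8140) = 1/(24592 - 8140) = 1/16452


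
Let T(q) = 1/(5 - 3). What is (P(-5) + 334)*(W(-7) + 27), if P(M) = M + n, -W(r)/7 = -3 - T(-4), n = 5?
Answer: 17201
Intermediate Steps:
T(q) = 1/2
W(r) = 49/2 (W(r) = -7*(-3 - 1*1/2) = -7*(-3 - 1/2) = -7*(-7/2) = 49/2)
P(M) = 5 + M (P(M) = M + 5 = 5 + M)
(P(-5) + 334)*(W(-7) + 27) = ((5 - 5) + 334)*(49/2 + 27) = (0 + 334)*(103/2) = 334*(103/2) = 17201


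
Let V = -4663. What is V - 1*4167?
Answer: -8830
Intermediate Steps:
V - 1*4167 = -4663 - 1*4167 = -4663 - 4167 = -8830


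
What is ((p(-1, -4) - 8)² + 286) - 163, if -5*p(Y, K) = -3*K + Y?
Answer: 5676/25 ≈ 227.04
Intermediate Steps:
p(Y, K) = -Y/5 + 3*K/5 (p(Y, K) = -(-3*K + Y)/5 = -(Y - 3*K)/5 = -Y/5 + 3*K/5)
((p(-1, -4) - 8)² + 286) - 163 = (((-⅕*(-1) + (⅗)*(-4)) - 8)² + 286) - 163 = (((⅕ - 12/5) - 8)² + 286) - 163 = ((-11/5 - 8)² + 286) - 163 = ((-51/5)² + 286) - 163 = (2601/25 + 286) - 163 = 9751/25 - 163 = 5676/25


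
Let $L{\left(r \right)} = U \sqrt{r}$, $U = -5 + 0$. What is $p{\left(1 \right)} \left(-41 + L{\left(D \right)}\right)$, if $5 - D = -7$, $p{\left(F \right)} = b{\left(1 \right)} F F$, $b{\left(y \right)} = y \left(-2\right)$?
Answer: $82 + 20 \sqrt{3} \approx 116.64$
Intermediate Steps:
$b{\left(y \right)} = - 2 y$
$U = -5$
$p{\left(F \right)} = - 2 F^{2}$ ($p{\left(F \right)} = \left(-2\right) 1 F F = - 2 F F = - 2 F^{2}$)
$D = 12$ ($D = 5 - -7 = 5 + 7 = 12$)
$L{\left(r \right)} = - 5 \sqrt{r}$
$p{\left(1 \right)} \left(-41 + L{\left(D \right)}\right) = - 2 \cdot 1^{2} \left(-41 - 5 \sqrt{12}\right) = \left(-2\right) 1 \left(-41 - 5 \cdot 2 \sqrt{3}\right) = - 2 \left(-41 - 10 \sqrt{3}\right) = 82 + 20 \sqrt{3}$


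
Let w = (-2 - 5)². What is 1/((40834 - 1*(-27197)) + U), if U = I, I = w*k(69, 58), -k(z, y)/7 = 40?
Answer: 1/54311 ≈ 1.8412e-5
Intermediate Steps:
k(z, y) = -280 (k(z, y) = -7*40 = -280)
w = 49 (w = (-7)² = 49)
I = -13720 (I = 49*(-280) = -13720)
U = -13720
1/((40834 - 1*(-27197)) + U) = 1/((40834 - 1*(-27197)) - 13720) = 1/((40834 + 27197) - 13720) = 1/(68031 - 13720) = 1/54311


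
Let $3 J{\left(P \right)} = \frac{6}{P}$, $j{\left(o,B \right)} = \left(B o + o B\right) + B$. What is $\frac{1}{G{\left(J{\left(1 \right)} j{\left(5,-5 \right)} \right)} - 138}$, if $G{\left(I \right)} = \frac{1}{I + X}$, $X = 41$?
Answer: $- \frac{69}{9523} \approx -0.0072456$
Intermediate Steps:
$j{\left(o,B \right)} = B + 2 B o$ ($j{\left(o,B \right)} = \left(B o + B o\right) + B = 2 B o + B = B + 2 B o$)
$J{\left(P \right)} = \frac{2}{P}$ ($J{\left(P \right)} = \frac{6 \frac{1}{P}}{3} = \frac{2}{P}$)
$G{\left(I \right)} = \frac{1}{41 + I}$ ($G{\left(I \right)} = \frac{1}{I + 41} = \frac{1}{41 + I}$)
$\frac{1}{G{\left(J{\left(1 \right)} j{\left(5,-5 \right)} \right)} - 138} = \frac{1}{\frac{1}{41 + \frac{2}{1} \left(- 5 \left(1 + 2 \cdot 5\right)\right)} - 138} = \frac{1}{\frac{1}{41 + 2 \cdot 1 \left(- 5 \left(1 + 10\right)\right)} - 138} = \frac{1}{\frac{1}{41 + 2 \left(\left(-5\right) 11\right)} - 138} = \frac{1}{\frac{1}{41 + 2 \left(-55\right)} - 138} = \frac{1}{\frac{1}{41 - 110} - 138} = \frac{1}{\frac{1}{-69} - 138} = \frac{1}{- \frac{1}{69} - 138} = \frac{1}{- \frac{9523}{69}} = - \frac{69}{9523}$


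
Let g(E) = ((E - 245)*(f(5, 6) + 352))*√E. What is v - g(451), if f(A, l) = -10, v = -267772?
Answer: -267772 - 70452*√451 ≈ -1.7639e+6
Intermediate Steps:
g(E) = √E*(-83790 + 342*E) (g(E) = ((E - 245)*(-10 + 352))*√E = ((-245 + E)*342)*√E = (-83790 + 342*E)*√E = √E*(-83790 + 342*E))
v - g(451) = -267772 - 342*√451*(-245 + 451) = -267772 - 342*√451*206 = -267772 - 70452*√451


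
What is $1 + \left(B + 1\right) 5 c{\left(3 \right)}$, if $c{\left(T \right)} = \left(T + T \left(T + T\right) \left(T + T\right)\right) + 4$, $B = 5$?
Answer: $3451$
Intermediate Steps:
$c{\left(T \right)} = 4 + T + 4 T^{3}$ ($c{\left(T \right)} = \left(T + T 2 T 2 T\right) + 4 = \left(T + T 4 T^{2}\right) + 4 = \left(T + 4 T^{3}\right) + 4 = 4 + T + 4 T^{3}$)
$1 + \left(B + 1\right) 5 c{\left(3 \right)} = 1 + \left(5 + 1\right) 5 \left(4 + 3 + 4 \cdot 3^{3}\right) = 1 + 6 \cdot 5 \left(4 + 3 + 4 \cdot 27\right) = 1 + 30 \left(4 + 3 + 108\right) = 1 + 30 \cdot 115 = 1 + 3450 = 3451$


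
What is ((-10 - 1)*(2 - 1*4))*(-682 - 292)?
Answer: -21428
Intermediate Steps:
((-10 - 1)*(2 - 1*4))*(-682 - 292) = -11*(2 - 4)*(-974) = -11*(-2)*(-974) = 22*(-974) = -21428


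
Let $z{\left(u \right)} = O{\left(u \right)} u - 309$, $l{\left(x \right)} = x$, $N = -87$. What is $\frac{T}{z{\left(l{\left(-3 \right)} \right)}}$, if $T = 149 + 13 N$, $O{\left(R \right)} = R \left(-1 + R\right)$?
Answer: $\frac{982}{345} \approx 2.8464$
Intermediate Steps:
$z{\left(u \right)} = -309 + u^{2} \left(-1 + u\right)$ ($z{\left(u \right)} = u \left(-1 + u\right) u - 309 = u^{2} \left(-1 + u\right) - 309 = -309 + u^{2} \left(-1 + u\right)$)
$T = -982$ ($T = 149 + 13 \left(-87\right) = 149 - 1131 = -982$)
$\frac{T}{z{\left(l{\left(-3 \right)} \right)}} = - \frac{982}{-309 + \left(-3\right)^{2} \left(-1 - 3\right)} = - \frac{982}{-309 + 9 \left(-4\right)} = - \frac{982}{-309 - 36} = - \frac{982}{-345} = \left(-982\right) \left(- \frac{1}{345}\right) = \frac{982}{345}$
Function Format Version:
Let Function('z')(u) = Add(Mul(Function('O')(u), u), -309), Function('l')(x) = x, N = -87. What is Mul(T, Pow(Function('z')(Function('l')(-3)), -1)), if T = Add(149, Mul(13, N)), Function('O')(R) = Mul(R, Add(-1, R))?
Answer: Rational(982, 345) ≈ 2.8464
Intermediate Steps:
Function('z')(u) = Add(-309, Mul(Pow(u, 2), Add(-1, u))) (Function('z')(u) = Add(Mul(Mul(u, Add(-1, u)), u), -309) = Add(Mul(Pow(u, 2), Add(-1, u)), -309) = Add(-309, Mul(Pow(u, 2), Add(-1, u))))
T = -982 (T = Add(149, Mul(13, -87)) = Add(149, -1131) = -982)
Mul(T, Pow(Function('z')(Function('l')(-3)), -1)) = Mul(-982, Pow(Add(-309, Mul(Pow(-3, 2), Add(-1, -3))), -1)) = Mul(-982, Pow(Add(-309, Mul(9, -4)), -1)) = Mul(-982, Pow(Add(-309, -36), -1)) = Mul(-982, Pow(-345, -1)) = Mul(-982, Rational(-1, 345)) = Rational(982, 345)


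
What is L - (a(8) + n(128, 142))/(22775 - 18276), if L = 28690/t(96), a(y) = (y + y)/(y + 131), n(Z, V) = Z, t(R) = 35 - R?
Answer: -17942693378/38147021 ≈ -470.36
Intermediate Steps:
a(y) = 2*y/(131 + y) (a(y) = (2*y)/(131 + y) = 2*y/(131 + y))
L = -28690/61 (L = 28690/(35 - 1*96) = 28690/(35 - 96) = 28690/(-61) = 28690*(-1/61) = -28690/61 ≈ -470.33)
L - (a(8) + n(128, 142))/(22775 - 18276) = -28690/61 - (2*8/(131 + 8) + 128)/(22775 - 18276) = -28690/61 - (2*8/139 + 128)/4499 = -28690/61 - (2*8*(1/139) + 128)/4499 = -28690/61 - (16/139 + 128)/4499 = -28690/61 - 17808/(139*4499) = -28690/61 - 1*17808/625361 = -28690/61 - 17808/625361 = -17942693378/38147021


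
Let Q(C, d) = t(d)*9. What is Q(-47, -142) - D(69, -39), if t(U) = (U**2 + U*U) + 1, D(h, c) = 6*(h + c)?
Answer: 362781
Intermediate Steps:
D(h, c) = 6*c + 6*h (D(h, c) = 6*(c + h) = 6*c + 6*h)
t(U) = 1 + 2*U**2 (t(U) = (U**2 + U**2) + 1 = 2*U**2 + 1 = 1 + 2*U**2)
Q(C, d) = 9 + 18*d**2 (Q(C, d) = (1 + 2*d**2)*9 = 9 + 18*d**2)
Q(-47, -142) - D(69, -39) = (9 + 18*(-142)**2) - (6*(-39) + 6*69) = (9 + 18*20164) - (-234 + 414) = (9 + 362952) - 1*180 = 362961 - 180 = 362781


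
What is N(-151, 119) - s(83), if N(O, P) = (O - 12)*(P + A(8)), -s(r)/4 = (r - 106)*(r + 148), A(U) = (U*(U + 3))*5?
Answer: -112369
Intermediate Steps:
A(U) = 5*U*(3 + U) (A(U) = (U*(3 + U))*5 = 5*U*(3 + U))
s(r) = -4*(-106 + r)*(148 + r) (s(r) = -4*(r - 106)*(r + 148) = -4*(-106 + r)*(148 + r))
N(O, P) = (-12 + O)*(440 + P) (N(O, P) = (O - 12)*(P + 5*8*(3 + 8)) = (-12 + O)*(P + 5*8*11) = (-12 + O)*(P + 440) = (-12 + O)*(440 + P))
N(-151, 119) - s(83) = (-5280 - 12*119 + 440*(-151) - 151*119) - (62752 - 168*83 - 4*83²) = (-5280 - 1428 - 66440 - 17969) - (62752 - 13944 - 4*6889) = -91117 - (62752 - 13944 - 27556) = -91117 - 1*21252 = -91117 - 21252 = -112369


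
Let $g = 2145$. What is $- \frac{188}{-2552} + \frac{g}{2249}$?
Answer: $\frac{113401}{110374} \approx 1.0274$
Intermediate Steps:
$- \frac{188}{-2552} + \frac{g}{2249} = - \frac{188}{-2552} + \frac{2145}{2249} = \left(-188\right) \left(- \frac{1}{2552}\right) + 2145 \cdot \frac{1}{2249} = \frac{47}{638} + \frac{165}{173} = \frac{113401}{110374}$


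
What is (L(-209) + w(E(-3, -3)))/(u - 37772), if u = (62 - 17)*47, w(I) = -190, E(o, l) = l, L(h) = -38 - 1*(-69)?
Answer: 159/35657 ≈ 0.0044592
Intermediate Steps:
L(h) = 31 (L(h) = -38 + 69 = 31)
u = 2115 (u = 45*47 = 2115)
(L(-209) + w(E(-3, -3)))/(u - 37772) = (31 - 190)/(2115 - 37772) = -159/(-35657) = -159*(-1/35657) = 159/35657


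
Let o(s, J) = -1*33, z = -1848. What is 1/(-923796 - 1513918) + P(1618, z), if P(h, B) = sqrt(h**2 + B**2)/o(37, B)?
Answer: -1/2437714 - 2*sqrt(1508257)/33 ≈ -74.431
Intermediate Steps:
o(s, J) = -33
P(h, B) = -sqrt(B**2 + h**2)/33 (P(h, B) = sqrt(h**2 + B**2)/(-33) = sqrt(B**2 + h**2)*(-1/33) = -sqrt(B**2 + h**2)/33)
1/(-923796 - 1513918) + P(1618, z) = 1/(-923796 - 1513918) - sqrt((-1848)**2 + 1618**2)/33 = 1/(-2437714) - sqrt(3415104 + 2617924)/33 = -1/2437714 - 2*sqrt(1508257)/33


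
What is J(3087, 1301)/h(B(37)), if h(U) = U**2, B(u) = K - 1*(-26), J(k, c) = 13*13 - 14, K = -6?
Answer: 31/80 ≈ 0.38750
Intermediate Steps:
J(k, c) = 155 (J(k, c) = 169 - 14 = 155)
B(u) = 20 (B(u) = -6 - 1*(-26) = -6 + 26 = 20)
J(3087, 1301)/h(B(37)) = 155/(20**2) = 155/400 = 155*(1/400) = 31/80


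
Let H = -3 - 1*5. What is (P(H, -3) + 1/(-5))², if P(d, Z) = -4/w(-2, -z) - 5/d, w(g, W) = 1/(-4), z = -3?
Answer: 431649/1600 ≈ 269.78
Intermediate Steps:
H = -8 (H = -3 - 5 = -8)
w(g, W) = -¼
P(d, Z) = 16 - 5/d (P(d, Z) = -4/(-¼) - 5/d = -4*(-4) - 5/d = 16 - 5/d)
(P(H, -3) + 1/(-5))² = ((16 - 5/(-8)) + 1/(-5))² = ((16 - 5*(-⅛)) + 1*(-⅕))² = ((16 + 5/8) - ⅕)² = (133/8 - ⅕)² = (657/40)² = 431649/1600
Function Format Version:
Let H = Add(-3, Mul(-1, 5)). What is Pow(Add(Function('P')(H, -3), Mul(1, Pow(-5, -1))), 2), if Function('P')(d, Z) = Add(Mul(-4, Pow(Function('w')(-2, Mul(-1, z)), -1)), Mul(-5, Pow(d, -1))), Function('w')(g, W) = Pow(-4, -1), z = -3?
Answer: Rational(431649, 1600) ≈ 269.78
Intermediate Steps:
H = -8 (H = Add(-3, -5) = -8)
Function('w')(g, W) = Rational(-1, 4)
Function('P')(d, Z) = Add(16, Mul(-5, Pow(d, -1))) (Function('P')(d, Z) = Add(Mul(-4, Pow(Rational(-1, 4), -1)), Mul(-5, Pow(d, -1))) = Add(Mul(-4, -4), Mul(-5, Pow(d, -1))) = Add(16, Mul(-5, Pow(d, -1))))
Pow(Add(Function('P')(H, -3), Mul(1, Pow(-5, -1))), 2) = Pow(Add(Add(16, Mul(-5, Pow(-8, -1))), Mul(1, Pow(-5, -1))), 2) = Pow(Add(Add(16, Mul(-5, Rational(-1, 8))), Mul(1, Rational(-1, 5))), 2) = Pow(Add(Add(16, Rational(5, 8)), Rational(-1, 5)), 2) = Pow(Add(Rational(133, 8), Rational(-1, 5)), 2) = Pow(Rational(657, 40), 2) = Rational(431649, 1600)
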